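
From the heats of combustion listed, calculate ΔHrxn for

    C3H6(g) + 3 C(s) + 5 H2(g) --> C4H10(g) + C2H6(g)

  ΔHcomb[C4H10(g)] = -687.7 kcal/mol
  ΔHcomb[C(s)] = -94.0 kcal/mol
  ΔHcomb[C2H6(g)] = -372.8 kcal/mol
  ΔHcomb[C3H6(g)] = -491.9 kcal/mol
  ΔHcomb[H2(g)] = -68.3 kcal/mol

With combustion enthalpies, reactants minus products:
= [1·(-491.9) + 3·(-94.0) + 5·(-68.3)] − [1·(-687.7) + 1·(-372.8)]
= -54.9 kcal/mol

ΔHrxn = -54.9 kcal/mol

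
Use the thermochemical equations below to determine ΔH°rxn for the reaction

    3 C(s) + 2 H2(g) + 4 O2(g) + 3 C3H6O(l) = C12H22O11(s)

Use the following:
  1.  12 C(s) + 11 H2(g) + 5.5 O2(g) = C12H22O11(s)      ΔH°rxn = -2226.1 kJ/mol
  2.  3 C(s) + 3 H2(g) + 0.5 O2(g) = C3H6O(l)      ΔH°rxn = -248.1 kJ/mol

ΔH°rxn = -1481.8 kJ/mol

eq. 1 as written (C12H22O11(s) already on the product side): -2226.1 kJ/mol
eq. 2 reversed and × 3 (C3H6O(l) must end up as a reactant; scale by 3 for the 3 C3H6O(l)): (-3)·(-248.1) = +744.3 kJ/mol
ΔH°rxn = (1)·(-2226.1) + (-3)·(-248.1) = -1481.8 kJ/mol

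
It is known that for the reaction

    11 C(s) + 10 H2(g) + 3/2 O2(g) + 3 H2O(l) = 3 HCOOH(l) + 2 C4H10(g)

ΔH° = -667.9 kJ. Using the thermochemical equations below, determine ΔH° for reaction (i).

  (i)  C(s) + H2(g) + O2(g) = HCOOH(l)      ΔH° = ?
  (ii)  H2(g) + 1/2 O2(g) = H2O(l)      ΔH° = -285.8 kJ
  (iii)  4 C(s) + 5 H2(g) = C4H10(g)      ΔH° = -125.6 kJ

(i) × 3 (×3 to match 3 HCOOH(l) in the target): contributes 3·x
(ii) reversed and × 3 (reverse to put H2O(l) on the reactant side; ×3 to match 3 H2O(l) in the target): (-3)·(-285.8) = +857.4 kJ
(iii) × 2 (×2 to match 2 C4H10(g) in the target): (2)·(-125.6) = -251.2 kJ
-667.9 = (+857.4) + (-251.2) + 3·x
x = (-667.9 − (+606.2)) / (3) = -424.7 kJ

ΔH° = -424.7 kJ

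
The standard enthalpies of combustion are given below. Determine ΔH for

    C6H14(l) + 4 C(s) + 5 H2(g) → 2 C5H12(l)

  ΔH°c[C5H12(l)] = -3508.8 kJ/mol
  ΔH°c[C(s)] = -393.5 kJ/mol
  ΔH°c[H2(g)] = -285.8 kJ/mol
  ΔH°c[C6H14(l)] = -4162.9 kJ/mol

ΔH = -148.3 kJ/mol

Using ΔH = Σ nΔHc°(reactants) − Σ nΔHc°(products):
= [1·(-4162.9) + 4·(-393.5) + 5·(-285.8)] − [2·(-3508.8)]
= -148.3 kJ/mol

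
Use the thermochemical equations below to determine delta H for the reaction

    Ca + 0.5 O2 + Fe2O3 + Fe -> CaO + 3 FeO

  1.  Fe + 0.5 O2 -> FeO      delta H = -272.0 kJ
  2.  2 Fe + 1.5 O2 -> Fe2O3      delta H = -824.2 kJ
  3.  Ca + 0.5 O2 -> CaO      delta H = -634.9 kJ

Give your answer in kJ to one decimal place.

delta H = -626.7 kJ

eq. 1 × 3: (3)·(-272.0) = -816.0 kJ
eq. 2 reversed: +824.2 kJ
eq. 3 as written: -634.9 kJ
By Hess's law, delta H = (-816.0) + (+824.2) + (-634.9) = -626.7 kJ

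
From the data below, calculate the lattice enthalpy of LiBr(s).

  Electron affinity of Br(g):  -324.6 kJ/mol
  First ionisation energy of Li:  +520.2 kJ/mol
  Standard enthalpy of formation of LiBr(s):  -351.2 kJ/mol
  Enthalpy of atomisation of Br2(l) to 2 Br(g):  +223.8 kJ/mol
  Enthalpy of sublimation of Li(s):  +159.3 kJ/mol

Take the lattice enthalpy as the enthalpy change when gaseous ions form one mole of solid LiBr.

U = -818.0 kJ/mol

ΔHf° = 1·ΔHsub + 1·(ΣIE) + 1/2·D(Br2) + 1·EA + U
-351.2 = 1·(+159.3) + 1·(+520.2) + 1/2·(+223.8) + 1·(-324.6) + U
U = -351.2 − (+466.8) = -818.0 kJ/mol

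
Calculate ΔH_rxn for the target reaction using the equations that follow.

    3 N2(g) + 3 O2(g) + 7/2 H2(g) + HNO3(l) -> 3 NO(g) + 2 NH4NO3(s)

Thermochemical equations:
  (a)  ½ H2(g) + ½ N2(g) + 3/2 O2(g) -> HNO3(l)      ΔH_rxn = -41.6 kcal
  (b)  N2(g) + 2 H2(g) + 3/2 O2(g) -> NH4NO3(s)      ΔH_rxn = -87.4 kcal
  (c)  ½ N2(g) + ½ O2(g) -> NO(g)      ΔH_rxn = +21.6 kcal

(a) reversed: +41.6 kcal
(b) × 2: (2)·(-87.4) = -174.8 kcal
(c) × 3: (3)·(+21.6) = +64.8 kcal
By Hess's law, ΔH_rxn = (-1)·(-41.6) + (2)·(-87.4) + (3)·(+21.6) = -68.4 kcal

ΔH_rxn = -68.4 kcal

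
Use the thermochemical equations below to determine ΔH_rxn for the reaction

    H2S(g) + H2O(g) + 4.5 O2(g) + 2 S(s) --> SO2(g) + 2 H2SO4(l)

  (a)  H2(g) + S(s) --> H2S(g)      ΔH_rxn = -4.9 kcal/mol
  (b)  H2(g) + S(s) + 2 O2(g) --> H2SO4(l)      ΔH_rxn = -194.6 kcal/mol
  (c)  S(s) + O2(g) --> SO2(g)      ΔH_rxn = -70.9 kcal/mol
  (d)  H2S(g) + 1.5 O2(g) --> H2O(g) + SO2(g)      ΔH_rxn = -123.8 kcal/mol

(a) reversed and × 2: (-2)·(-4.9) = +9.8 kcal/mol
(b) × 2 (scale by 2 for the 2 H2SO4(l)): (2)·(-194.6) = -389.2 kcal/mol
(c) × 2: (2)·(-70.9) = -141.8 kcal/mol
(d) reversed (reverse to put H2O(g) on the reactant side): +123.8 kcal/mol
ΔH_rxn = (-2)·(-4.9) + (2)·(-194.6) + (2)·(-70.9) + (-1)·(-123.8) = -397.4 kcal/mol

ΔH_rxn = -397.4 kcal/mol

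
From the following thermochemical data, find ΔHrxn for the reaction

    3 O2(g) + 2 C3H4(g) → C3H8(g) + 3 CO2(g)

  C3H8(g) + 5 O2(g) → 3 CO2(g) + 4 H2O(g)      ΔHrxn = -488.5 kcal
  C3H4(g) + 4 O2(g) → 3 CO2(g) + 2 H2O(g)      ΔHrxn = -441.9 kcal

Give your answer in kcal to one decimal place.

ΔHrxn = -395.3 kcal

equation 1 reversed (C3H8(g) must end up as a product): +488.5 kcal
equation 2 × 2 (scale by 2 for the 2 C3H4(g)): (2)·(-441.9) = -883.8 kcal
ΔHrxn = (+488.5) + (-883.8) = -395.3 kcal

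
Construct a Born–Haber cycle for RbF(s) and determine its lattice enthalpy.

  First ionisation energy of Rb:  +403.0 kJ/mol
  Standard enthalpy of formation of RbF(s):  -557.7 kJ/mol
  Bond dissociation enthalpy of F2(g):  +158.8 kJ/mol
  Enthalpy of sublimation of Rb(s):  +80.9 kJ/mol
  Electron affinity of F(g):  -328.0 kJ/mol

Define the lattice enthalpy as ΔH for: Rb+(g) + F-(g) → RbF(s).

ΔHf° = 1·ΔHsub + 1·(ΣIE) + 1/2·D(F2) + 1·EA + U
-557.7 = 1·(+80.9) + 1·(+403.0) + 1/2·(+158.8) + 1·(-328.0) + U
U = -557.7 − (+235.3) = -793.0 kJ/mol

U = -793.0 kJ/mol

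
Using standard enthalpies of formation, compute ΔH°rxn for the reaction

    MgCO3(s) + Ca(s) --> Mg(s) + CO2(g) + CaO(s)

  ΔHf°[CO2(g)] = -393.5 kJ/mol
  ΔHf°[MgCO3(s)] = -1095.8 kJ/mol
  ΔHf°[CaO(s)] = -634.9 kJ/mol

ΔH°rxn = Σ nΔHf°(products) − Σ nΔHf°(reactants).
Products: 1·(+0.0) + 1·(-393.5) + 1·(-634.9) = -1028.4
Reactants: 1·(-1095.8) + 1·(+0.0) = -1095.8
ΔH°rxn = (-1028.4) − (-1095.8) = 67.4 kJ/mol

ΔH°rxn = 67.4 kJ/mol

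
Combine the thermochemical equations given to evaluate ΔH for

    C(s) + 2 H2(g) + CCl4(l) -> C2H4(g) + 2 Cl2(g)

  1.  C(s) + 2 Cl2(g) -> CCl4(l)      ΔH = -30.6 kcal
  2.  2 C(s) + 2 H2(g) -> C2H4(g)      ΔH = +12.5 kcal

eq. 1 reversed (CCl4(l) must end up as a reactant): +30.6 kcal
eq. 2 as written (C2H4(g) already on the product side): +12.5 kcal
Combining the equations, ΔH = (-1)·(-30.6) + (1)·(+12.5) = 43.1 kcal

ΔH = 43.1 kcal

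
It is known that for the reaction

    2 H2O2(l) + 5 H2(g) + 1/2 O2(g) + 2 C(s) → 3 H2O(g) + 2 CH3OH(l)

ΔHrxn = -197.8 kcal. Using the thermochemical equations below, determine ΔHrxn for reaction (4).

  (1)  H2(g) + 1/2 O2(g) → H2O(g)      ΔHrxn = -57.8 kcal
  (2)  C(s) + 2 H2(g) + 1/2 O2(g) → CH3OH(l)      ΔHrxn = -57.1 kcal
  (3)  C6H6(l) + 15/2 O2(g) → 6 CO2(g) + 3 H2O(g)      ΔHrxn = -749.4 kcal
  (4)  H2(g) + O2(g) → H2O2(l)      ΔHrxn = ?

ΔHrxn = -44.9 kcal

(1) × 3: (3)·(-57.8) = -173.4 kcal
(2) × 2: (2)·(-57.1) = -114.2 kcal
(3): not needed.
(4) reversed and × 2: contributes −2·x
-197.8 = (-173.4) + (-114.2) − 2·x
x = (-197.8 − (-287.6)) / (-2) = -44.9 kcal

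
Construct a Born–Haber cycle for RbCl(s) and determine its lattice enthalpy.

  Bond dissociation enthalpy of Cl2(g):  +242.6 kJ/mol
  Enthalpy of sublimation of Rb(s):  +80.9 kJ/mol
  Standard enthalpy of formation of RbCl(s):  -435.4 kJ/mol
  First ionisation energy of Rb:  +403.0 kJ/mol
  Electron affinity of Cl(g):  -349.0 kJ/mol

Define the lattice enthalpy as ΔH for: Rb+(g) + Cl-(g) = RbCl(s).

U = -691.6 kJ/mol

ΔHf° = 1·ΔHsub + 1·(ΣIE) + 1/2·D(Cl2) + 1·EA + U
-435.4 = 1·(+80.9) + 1·(+403.0) + 1/2·(+242.6) + 1·(-349.0) + U
U = -435.4 − (+256.2) = -691.6 kJ/mol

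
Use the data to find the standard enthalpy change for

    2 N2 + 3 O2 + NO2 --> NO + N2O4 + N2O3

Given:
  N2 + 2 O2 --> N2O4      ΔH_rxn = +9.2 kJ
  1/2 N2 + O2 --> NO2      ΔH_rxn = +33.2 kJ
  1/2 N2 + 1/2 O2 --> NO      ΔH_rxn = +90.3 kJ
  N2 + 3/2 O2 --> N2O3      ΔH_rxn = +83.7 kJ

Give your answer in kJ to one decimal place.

equation 1 as written (N2O4 already on the product side): +9.2 kJ
equation 2 reversed (reverse to put NO2 on the reactant side): -33.2 kJ
equation 3 as written (NO already on the product side): +90.3 kJ
equation 4 as written (N2O3 already on the product side): +83.7 kJ
Summing the manipulated equations, ΔH_rxn = (1)·(+9.2) + (-1)·(+33.2) + (1)·(+90.3) + (1)·(+83.7) = 150.0 kJ

ΔH_rxn = 150.0 kJ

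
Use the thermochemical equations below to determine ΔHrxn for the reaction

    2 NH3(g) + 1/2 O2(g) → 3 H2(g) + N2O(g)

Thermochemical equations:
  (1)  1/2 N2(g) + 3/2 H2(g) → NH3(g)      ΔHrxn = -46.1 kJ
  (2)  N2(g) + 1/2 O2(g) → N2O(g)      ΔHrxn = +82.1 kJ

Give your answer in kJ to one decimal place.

(1) reversed and × 2 (NH3(g) must end up as a reactant; ×2 to match 2 NH3(g) in the target): (-2)·(-46.1) = +92.2 kJ
(2) as written (N2O(g) already on the product side): +82.1 kJ
ΔHrxn = (-2)·(-46.1) + (1)·(+82.1) = 174.3 kJ

ΔHrxn = 174.3 kJ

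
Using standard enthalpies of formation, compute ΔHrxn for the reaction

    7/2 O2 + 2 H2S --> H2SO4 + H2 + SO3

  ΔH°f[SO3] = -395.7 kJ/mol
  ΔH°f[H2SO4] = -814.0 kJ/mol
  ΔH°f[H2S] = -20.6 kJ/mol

ΔHrxn = -1168.5 kJ/mol

ΔH°rxn = Σ nΔHf°(products) − Σ nΔHf°(reactants).
Products: 1·(-814.0) + 1·(+0.0) + 1·(-395.7) = -1209.7
Reactants: 7/2·(+0.0) + 2·(-20.6) = -41.2
ΔHrxn = (-1209.7) − (-41.2) = -1168.5 kJ/mol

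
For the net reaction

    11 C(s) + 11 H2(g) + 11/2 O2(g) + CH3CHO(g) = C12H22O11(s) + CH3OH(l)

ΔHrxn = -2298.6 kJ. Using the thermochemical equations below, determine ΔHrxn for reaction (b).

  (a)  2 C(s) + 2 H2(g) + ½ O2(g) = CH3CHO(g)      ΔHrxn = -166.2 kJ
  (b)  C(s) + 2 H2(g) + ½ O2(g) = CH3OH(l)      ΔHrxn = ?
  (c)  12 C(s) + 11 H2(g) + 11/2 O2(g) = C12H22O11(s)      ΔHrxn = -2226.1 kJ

ΔHrxn = -238.7 kJ

(a) reversed (reverse to put CH3CHO(g) on the reactant side): +166.2 kJ
(b) as written (CH3OH(l) already on the product side): contributes x
(c) as written (C12H22O11(s) already on the product side): -2226.1 kJ
-2298.6 = (+166.2) + (-2226.1) + x
x = (-2298.6 − (-2059.9)) / (1) = -238.7 kJ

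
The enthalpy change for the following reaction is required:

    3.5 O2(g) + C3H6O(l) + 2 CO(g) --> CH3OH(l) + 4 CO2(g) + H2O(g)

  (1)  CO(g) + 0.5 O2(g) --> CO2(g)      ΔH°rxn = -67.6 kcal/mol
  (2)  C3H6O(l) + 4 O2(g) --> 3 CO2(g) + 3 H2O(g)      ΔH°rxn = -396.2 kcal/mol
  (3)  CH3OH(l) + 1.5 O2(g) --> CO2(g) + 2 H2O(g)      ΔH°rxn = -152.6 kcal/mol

(1) × 2: (2)·(-67.6) = -135.2 kcal/mol
(2) as written: -396.2 kcal/mol
(3) reversed: +152.6 kcal/mol
Combining the equations, ΔH°rxn = (2)·(-67.6) + (1)·(-396.2) + (-1)·(-152.6) = -378.8 kcal/mol

ΔH°rxn = -378.8 kcal/mol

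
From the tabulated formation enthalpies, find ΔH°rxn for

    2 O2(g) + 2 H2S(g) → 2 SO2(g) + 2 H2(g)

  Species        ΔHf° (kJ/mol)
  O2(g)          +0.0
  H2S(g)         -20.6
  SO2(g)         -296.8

ΔH°rxn = -552.4 kJ/mol

ΔH°rxn = Σ nΔHf°(products) − Σ nΔHf°(reactants).
Products: 2·(-296.8) + 2·(+0.0) = -593.6
Reactants: 2·(+0.0) + 2·(-20.6) = -41.2
ΔH°rxn = (-593.6) − (-41.2) = -552.4 kJ/mol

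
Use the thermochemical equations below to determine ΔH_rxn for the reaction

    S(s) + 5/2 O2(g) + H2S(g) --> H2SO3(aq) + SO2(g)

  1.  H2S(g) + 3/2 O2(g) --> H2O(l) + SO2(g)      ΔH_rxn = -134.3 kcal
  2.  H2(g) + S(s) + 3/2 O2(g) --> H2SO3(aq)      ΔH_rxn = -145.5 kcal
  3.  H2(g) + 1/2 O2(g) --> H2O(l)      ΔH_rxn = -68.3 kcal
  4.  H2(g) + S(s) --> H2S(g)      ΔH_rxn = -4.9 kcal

ΔH_rxn = -211.5 kcal

eq. 1 as written: -134.3 kcal
eq. 2 as written: -145.5 kcal
eq. 3 reversed: +68.3 kcal
eq. 4: not needed.
ΔH_rxn = (-134.3) + (-145.5) + (+68.3) = -211.5 kcal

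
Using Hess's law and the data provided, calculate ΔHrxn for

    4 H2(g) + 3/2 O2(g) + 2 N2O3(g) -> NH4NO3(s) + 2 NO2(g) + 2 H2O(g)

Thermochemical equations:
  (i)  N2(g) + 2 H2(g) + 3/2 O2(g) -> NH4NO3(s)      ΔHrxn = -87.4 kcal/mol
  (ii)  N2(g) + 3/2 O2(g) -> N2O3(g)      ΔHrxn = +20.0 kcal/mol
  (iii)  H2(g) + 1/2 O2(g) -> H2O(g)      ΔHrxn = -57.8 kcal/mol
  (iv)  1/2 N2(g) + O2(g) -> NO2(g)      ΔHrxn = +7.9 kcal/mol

ΔHrxn = -227.2 kcal/mol

(i) as written: -87.4 kcal/mol
(ii) reversed and × 2: (-2)·(+20.0) = -40.0 kcal/mol
(iii) × 2: (2)·(-57.8) = -115.6 kcal/mol
(iv) × 2: (2)·(+7.9) = +15.8 kcal/mol
By Hess's law, ΔHrxn = (1)·(-87.4) + (-2)·(+20.0) + (2)·(-57.8) + (2)·(+7.9) = -227.2 kcal/mol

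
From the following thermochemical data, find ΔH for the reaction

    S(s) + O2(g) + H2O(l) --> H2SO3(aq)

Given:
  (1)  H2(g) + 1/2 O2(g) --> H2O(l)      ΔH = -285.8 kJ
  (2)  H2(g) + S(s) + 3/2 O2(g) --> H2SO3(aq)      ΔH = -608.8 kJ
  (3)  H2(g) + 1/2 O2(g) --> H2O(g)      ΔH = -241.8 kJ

ΔH = -323.0 kJ

(1) reversed (reverse to put H2O(l) on the reactant side): +285.8 kJ
(2) as written (H2SO3(aq) already on the product side): -608.8 kJ
(3): not needed (H2O(g) appears nowhere else).
By Hess's law, ΔH = (-1)·(-285.8) + (1)·(-608.8) = -323.0 kJ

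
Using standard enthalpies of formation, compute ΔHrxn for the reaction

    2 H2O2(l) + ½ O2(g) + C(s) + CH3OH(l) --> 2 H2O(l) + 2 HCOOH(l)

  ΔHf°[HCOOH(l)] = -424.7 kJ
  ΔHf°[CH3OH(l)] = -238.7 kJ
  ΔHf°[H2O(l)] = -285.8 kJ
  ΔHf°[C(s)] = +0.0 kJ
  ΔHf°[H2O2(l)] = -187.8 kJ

Products: 2·(-285.8) + 2·(-424.7) = -1421.0
Reactants: 2·(-187.8) + 1/2·(+0.0) + 1·(+0.0) + 1·(-238.7) = -614.3
ΔHrxn = (-1421.0) − (-614.3) = -806.7 kJ

ΔHrxn = -806.7 kJ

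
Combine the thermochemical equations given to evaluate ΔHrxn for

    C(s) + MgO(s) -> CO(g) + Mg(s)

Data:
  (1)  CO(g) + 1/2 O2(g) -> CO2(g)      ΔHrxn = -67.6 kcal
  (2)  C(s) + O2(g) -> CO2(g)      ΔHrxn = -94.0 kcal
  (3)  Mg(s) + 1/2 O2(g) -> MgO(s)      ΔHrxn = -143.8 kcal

(1) reversed: +67.6 kcal
(2) as written: -94.0 kcal
(3) reversed: +143.8 kcal
ΔHrxn = (+67.6) + (-94.0) + (+143.8) = 117.4 kcal

ΔHrxn = 117.4 kcal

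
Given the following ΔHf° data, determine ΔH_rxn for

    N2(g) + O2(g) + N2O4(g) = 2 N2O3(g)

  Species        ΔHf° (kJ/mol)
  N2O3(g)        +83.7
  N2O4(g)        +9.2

ΔH°rxn = Σ nΔHf°(products) − Σ nΔHf°(reactants).
Products: 2·(+83.7) = +167.4
Reactants: 1·(+0.0) + 1·(+0.0) + 1·(+9.2) = +9.2
ΔH_rxn = (+167.4) − (+9.2) = 158.2 kJ/mol

ΔH_rxn = 158.2 kJ/mol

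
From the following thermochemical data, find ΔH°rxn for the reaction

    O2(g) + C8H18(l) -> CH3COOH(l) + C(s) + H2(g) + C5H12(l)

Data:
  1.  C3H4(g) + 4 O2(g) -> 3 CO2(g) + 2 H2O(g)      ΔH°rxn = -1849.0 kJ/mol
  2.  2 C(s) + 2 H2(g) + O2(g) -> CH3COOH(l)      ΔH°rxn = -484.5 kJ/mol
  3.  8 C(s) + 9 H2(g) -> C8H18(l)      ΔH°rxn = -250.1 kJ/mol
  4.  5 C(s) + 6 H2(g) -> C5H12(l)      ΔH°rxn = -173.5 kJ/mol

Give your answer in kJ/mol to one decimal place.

eq. 1: not needed (H2O(g) appears nowhere else).
eq. 2 as written (CH3COOH(l) already on the product side): -484.5 kJ/mol
eq. 3 reversed (reverse to put C8H18(l) on the reactant side): +250.1 kJ/mol
eq. 4 as written (C5H12(l) already on the product side): -173.5 kJ/mol
ΔH°rxn = (1)·(-484.5) + (-1)·(-250.1) + (1)·(-173.5) = -407.9 kJ/mol

ΔH°rxn = -407.9 kJ/mol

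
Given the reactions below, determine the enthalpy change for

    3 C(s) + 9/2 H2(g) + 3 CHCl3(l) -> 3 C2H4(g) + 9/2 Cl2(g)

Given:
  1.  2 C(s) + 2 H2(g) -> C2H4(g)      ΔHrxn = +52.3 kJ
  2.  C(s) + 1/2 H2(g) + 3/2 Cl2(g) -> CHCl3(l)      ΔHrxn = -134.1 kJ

ΔHrxn = 559.2 kJ

eq. 1 × 3 (scale by 3 for the 3 C2H4(g)): (3)·(+52.3) = +156.9 kJ
eq. 2 reversed and × 3 (reverse to put CHCl3(l) on the reactant side; ×3 to match 3 CHCl3(l) in the target): (-3)·(-134.1) = +402.3 kJ
ΔHrxn = (+156.9) + (+402.3) = 559.2 kJ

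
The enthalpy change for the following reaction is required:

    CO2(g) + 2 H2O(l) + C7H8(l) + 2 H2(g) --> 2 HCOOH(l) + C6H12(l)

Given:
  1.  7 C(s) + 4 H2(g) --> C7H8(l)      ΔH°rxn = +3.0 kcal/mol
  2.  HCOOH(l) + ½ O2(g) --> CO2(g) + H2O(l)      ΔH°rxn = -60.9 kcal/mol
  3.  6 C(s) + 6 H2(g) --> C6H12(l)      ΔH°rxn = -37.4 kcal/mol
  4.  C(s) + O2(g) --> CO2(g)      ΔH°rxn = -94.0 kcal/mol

eq. 1 reversed: -3.0 kcal/mol
eq. 2 reversed and × 2: (-2)·(-60.9) = +121.8 kcal/mol
eq. 3 as written: -37.4 kcal/mol
eq. 4 as written: -94.0 kcal/mol
ΔH°rxn = (-1)·(+3.0) + (-2)·(-60.9) + (1)·(-37.4) + (1)·(-94.0) = -12.6 kcal/mol

ΔH°rxn = -12.6 kcal/mol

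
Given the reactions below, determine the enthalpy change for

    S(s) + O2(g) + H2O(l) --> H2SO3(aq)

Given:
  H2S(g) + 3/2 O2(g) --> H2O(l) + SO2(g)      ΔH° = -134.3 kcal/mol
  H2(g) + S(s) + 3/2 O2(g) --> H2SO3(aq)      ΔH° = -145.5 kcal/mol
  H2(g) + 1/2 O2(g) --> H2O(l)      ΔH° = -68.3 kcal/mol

equation 1: not needed.
equation 2 as written: -145.5 kcal/mol
equation 3 reversed: +68.3 kcal/mol
ΔH° = (-145.5) + (+68.3) = -77.2 kcal/mol

ΔH° = -77.2 kcal/mol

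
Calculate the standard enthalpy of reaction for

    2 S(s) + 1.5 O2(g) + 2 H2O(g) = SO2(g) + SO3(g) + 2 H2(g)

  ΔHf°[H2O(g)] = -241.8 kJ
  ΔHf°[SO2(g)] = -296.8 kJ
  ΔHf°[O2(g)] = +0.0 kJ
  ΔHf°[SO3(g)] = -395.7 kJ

ΔH° = -208.9 kJ

Products: 1·(-296.8) + 1·(-395.7) + 2·(+0.0) = -692.5
Reactants: 2·(+0.0) + 3/2·(+0.0) + 2·(-241.8) = -483.6
ΔH° = (-692.5) − (-483.6) = -208.9 kJ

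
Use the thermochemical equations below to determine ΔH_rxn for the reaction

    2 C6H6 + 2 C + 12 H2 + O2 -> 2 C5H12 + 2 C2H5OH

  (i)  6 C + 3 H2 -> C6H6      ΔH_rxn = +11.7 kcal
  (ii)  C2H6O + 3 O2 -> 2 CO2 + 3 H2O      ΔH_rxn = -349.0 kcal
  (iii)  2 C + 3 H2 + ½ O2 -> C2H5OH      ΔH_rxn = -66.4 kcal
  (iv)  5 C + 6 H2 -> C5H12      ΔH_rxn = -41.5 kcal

(i) reversed and × 2 (reverse to put C6H6 on the reactant side; ×2 to match 2 C6H6 in the target): (-2)·(+11.7) = -23.4 kcal
(ii): not needed (C2H6O appears nowhere else).
(iii) × 2 (×2 to match 2 C2H5OH in the target): (2)·(-66.4) = -132.8 kcal
(iv) × 2 (scale by 2 for the 2 C5H12): (2)·(-41.5) = -83.0 kcal
Since enthalpy is a state function, ΔH_rxn = (-23.4) + (-132.8) + (-83.0) = -239.2 kcal

ΔH_rxn = -239.2 kcal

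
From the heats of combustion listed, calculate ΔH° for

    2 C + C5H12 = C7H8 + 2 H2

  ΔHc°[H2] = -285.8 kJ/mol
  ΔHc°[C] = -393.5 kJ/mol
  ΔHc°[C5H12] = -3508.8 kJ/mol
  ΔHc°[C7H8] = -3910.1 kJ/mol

Using ΔH = Σ nΔHc°(reactants) − Σ nΔHc°(products):
= [2·(-393.5) + 1·(-3508.8)] − [1·(-3910.1) + 2·(-285.8)]
= 185.9 kJ/mol

ΔH° = 185.9 kJ/mol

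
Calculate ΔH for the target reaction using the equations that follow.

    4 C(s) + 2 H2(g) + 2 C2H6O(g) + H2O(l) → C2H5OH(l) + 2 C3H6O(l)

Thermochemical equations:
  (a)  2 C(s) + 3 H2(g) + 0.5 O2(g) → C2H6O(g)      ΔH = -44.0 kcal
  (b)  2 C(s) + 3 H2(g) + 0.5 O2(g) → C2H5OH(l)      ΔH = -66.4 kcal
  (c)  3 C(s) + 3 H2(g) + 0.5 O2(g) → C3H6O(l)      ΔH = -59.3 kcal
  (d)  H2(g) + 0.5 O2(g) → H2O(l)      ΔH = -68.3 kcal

(a) reversed and × 2 (reverse to put C2H6O(g) on the reactant side; ×2 to match 2 C2H6O(g) in the target): (-2)·(-44.0) = +88.0 kcal
(b) as written (C2H5OH(l) already on the product side): -66.4 kcal
(c) × 2 (×2 to match 2 C3H6O(l) in the target): (2)·(-59.3) = -118.6 kcal
(d) reversed (H2O(l) must end up as a reactant): +68.3 kcal
By Hess's law, ΔH = (-2)·(-44.0) + (1)·(-66.4) + (2)·(-59.3) + (-1)·(-68.3) = -28.7 kcal

ΔH = -28.7 kcal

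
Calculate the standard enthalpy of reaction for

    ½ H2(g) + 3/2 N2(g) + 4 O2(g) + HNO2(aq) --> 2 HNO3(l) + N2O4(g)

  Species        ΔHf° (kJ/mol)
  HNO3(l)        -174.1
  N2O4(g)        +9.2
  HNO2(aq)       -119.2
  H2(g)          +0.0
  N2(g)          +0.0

Products: 2·(-174.1) + 1·(+9.2) = -339.0
Reactants: 1/2·(+0.0) + 3/2·(+0.0) + 4·(+0.0) + 1·(-119.2) = -119.2
ΔH_rxn = (-339.0) − (-119.2) = -219.8 kJ/mol

ΔH_rxn = -219.8 kJ/mol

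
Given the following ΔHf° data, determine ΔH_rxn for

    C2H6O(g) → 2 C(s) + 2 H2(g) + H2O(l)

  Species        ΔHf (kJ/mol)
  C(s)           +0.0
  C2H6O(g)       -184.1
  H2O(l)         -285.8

Products: 2·(+0.0) + 2·(+0.0) + 1·(-285.8) = -285.8
Reactants: 1·(-184.1) = -184.1
ΔH_rxn = (-285.8) − (-184.1) = -101.7 kJ/mol

ΔH_rxn = -101.7 kJ/mol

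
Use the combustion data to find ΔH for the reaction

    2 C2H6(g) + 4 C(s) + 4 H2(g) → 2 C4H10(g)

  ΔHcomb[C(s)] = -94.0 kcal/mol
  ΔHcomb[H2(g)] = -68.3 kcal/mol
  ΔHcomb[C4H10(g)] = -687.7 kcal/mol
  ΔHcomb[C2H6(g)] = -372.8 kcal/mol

Using ΔH = Σ nΔHc°(reactants) − Σ nΔHc°(products):
= [2·(-372.8) + 4·(-94.0) + 4·(-68.3)] − [2·(-687.7)]
= -19.4 kcal/mol

ΔH = -19.4 kcal/mol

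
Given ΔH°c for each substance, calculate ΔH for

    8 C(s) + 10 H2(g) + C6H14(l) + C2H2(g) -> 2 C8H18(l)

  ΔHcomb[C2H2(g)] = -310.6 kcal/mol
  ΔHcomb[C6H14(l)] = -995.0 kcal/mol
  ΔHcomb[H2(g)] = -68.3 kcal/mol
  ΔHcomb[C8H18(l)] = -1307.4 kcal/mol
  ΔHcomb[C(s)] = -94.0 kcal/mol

Using ΔH = Σ nΔHc°(reactants) − Σ nΔHc°(products):
= [8·(-94.0) + 10·(-68.3) + 1·(-995.0) + 1·(-310.6)] − [2·(-1307.4)]
= -125.8 kcal/mol

ΔH = -125.8 kcal/mol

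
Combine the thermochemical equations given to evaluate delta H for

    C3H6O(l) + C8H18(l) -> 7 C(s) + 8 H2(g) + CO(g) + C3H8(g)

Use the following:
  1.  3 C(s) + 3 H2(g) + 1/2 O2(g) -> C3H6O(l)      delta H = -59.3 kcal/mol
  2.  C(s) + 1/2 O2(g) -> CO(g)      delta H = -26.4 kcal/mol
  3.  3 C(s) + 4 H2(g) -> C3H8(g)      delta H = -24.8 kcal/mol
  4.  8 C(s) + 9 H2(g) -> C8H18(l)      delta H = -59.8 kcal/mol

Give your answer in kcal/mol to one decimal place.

delta H = 67.9 kcal/mol

eq. 1 reversed (C3H6O(l) must end up as a reactant): +59.3 kcal/mol
eq. 2 as written (CO(g) already on the product side): -26.4 kcal/mol
eq. 3 as written (C3H8(g) already on the product side): -24.8 kcal/mol
eq. 4 reversed (reverse to put C8H18(l) on the reactant side): +59.8 kcal/mol
delta H = (+59.3) + (-26.4) + (-24.8) + (+59.8) = 67.9 kcal/mol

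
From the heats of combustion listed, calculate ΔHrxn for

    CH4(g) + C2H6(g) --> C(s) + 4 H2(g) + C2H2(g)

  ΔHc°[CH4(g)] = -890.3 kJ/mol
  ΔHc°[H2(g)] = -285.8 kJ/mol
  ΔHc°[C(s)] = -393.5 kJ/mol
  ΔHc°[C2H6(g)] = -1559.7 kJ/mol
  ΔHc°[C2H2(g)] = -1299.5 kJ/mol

With combustion enthalpies, reactants minus products:
= [1·(-890.3) + 1·(-1559.7)] − [1·(-393.5) + 4·(-285.8) + 1·(-1299.5)]
= 386.2 kJ/mol

ΔHrxn = 386.2 kJ/mol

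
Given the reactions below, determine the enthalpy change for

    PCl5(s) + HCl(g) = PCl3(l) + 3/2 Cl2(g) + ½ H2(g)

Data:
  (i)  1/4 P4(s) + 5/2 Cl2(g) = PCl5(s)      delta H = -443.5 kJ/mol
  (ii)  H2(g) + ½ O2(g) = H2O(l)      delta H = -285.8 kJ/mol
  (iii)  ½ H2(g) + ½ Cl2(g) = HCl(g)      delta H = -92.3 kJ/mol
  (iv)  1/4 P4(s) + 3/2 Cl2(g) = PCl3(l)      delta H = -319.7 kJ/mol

(i) reversed (reverse to put PCl5(s) on the reactant side): +443.5 kJ/mol
(ii): not needed (O2(g) appears nowhere else).
(iii) reversed (reverse to put HCl(g) on the reactant side): +92.3 kJ/mol
(iv) as written (PCl3(l) already on the product side): -319.7 kJ/mol
delta H = (-1)·(-443.5) + (-1)·(-92.3) + (1)·(-319.7) = 216.1 kJ/mol

delta H = 216.1 kJ/mol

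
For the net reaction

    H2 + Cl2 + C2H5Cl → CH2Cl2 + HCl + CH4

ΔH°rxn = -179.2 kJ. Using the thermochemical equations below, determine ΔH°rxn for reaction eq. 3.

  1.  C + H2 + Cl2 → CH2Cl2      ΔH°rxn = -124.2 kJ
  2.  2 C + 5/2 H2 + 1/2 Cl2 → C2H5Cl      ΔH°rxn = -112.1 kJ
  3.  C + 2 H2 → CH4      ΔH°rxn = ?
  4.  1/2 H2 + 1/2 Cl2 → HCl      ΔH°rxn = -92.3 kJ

ΔH°rxn = -74.8 kJ

eq. 1 as written: -124.2 kJ
eq. 2 reversed: +112.1 kJ
eq. 3 as written: contributes x
eq. 4 as written: -92.3 kJ
-179.2 = (-124.2) + (+112.1) + (-92.3) + x
x = (-179.2 − (-104.4)) / (1) = -74.8 kJ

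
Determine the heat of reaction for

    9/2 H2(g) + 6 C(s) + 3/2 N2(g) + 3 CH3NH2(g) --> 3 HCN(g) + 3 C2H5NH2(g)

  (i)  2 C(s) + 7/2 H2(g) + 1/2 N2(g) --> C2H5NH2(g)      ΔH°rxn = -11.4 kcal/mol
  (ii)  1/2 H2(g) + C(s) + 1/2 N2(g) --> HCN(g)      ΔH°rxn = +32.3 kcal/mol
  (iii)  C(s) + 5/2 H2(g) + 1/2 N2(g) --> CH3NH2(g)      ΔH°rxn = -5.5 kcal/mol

ΔH°rxn = 79.2 kcal/mol

(i) × 3: (3)·(-11.4) = -34.2 kcal/mol
(ii) × 3: (3)·(+32.3) = +96.9 kcal/mol
(iii) reversed and × 3: (-3)·(-5.5) = +16.5 kcal/mol
ΔH°rxn = (3)·(-11.4) + (3)·(+32.3) + (-3)·(-5.5) = 79.2 kcal/mol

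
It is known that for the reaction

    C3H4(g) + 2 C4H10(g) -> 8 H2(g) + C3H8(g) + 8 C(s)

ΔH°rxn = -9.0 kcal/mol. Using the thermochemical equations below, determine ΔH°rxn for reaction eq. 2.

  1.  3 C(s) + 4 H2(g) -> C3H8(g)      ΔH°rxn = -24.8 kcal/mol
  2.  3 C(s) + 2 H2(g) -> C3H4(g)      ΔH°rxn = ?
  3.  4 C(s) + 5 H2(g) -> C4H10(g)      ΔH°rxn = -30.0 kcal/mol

eq. 1 as written (C3H8(g) already on the product side): -24.8 kcal/mol
eq. 2 reversed (C3H4(g) must end up as a reactant): contributes −x
eq. 3 reversed and × 2 (reverse to put C4H10(g) on the reactant side; scale by 2 for the 2 C4H10(g)): (-2)·(-30.0) = +60.0 kcal/mol
-9.0 = (-24.8) + (+60.0) − x
x = (-9.0 − (+35.2)) / (-1) = 44.2 kcal/mol

ΔH°rxn = 44.2 kcal/mol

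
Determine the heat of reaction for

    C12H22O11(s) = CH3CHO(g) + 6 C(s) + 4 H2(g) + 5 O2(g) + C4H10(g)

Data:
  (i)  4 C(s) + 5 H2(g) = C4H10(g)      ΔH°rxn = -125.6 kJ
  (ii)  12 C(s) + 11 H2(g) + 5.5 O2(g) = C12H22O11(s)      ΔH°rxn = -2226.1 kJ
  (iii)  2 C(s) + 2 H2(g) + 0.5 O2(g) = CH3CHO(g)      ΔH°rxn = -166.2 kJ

ΔH°rxn = 1934.3 kJ

(i) as written: -125.6 kJ
(ii) reversed: +2226.1 kJ
(iii) as written: -166.2 kJ
ΔH°rxn = (-125.6) + (+2226.1) + (-166.2) = 1934.3 kJ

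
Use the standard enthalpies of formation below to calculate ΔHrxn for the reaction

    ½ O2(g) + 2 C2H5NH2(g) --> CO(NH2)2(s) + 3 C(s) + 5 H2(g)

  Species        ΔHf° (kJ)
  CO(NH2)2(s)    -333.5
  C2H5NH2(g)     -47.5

Products: 1·(-333.5) + 3·(+0.0) + 5·(+0.0) = -333.5
Reactants: 1/2·(+0.0) + 2·(-47.5) = -95.0
ΔHrxn = (-333.5) − (-95.0) = -238.5 kJ

ΔHrxn = -238.5 kJ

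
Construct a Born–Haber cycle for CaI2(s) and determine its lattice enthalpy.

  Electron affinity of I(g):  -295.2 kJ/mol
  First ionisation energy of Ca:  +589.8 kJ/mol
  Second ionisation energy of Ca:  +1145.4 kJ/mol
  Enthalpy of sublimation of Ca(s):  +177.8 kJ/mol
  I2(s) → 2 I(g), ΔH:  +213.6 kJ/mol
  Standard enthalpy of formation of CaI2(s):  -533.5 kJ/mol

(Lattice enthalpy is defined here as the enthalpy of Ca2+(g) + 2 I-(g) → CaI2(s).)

U = -2069.7 kJ/mol

ΔHf° = 1·ΔHsub + 1·(ΣIE) + 1·D(I2) + 2·EA + U
-533.5 = 1·(+177.8) + 1·(+1735.2) + 1·(+213.6) + 2·(-295.2) + U
U = -533.5 − (+1536.2) = -2069.7 kJ/mol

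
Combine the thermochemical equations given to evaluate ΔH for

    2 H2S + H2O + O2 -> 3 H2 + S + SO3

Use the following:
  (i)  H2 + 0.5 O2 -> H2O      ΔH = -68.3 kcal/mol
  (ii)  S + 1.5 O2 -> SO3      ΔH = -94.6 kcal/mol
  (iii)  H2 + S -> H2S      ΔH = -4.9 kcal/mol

ΔH = -16.5 kcal/mol

(i) reversed: +68.3 kcal/mol
(ii) as written: -94.6 kcal/mol
(iii) reversed and × 2: (-2)·(-4.9) = +9.8 kcal/mol
Summing the manipulated equations, ΔH = (-1)·(-68.3) + (1)·(-94.6) + (-2)·(-4.9) = -16.5 kcal/mol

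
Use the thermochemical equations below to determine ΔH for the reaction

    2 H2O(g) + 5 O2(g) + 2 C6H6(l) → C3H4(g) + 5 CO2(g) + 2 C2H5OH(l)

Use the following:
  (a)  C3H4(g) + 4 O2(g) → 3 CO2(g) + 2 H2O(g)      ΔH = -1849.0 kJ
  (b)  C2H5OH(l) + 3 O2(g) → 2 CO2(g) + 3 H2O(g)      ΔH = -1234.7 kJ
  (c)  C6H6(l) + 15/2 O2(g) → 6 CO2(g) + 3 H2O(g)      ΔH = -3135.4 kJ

(a) reversed: +1849.0 kJ
(b) reversed and × 2: (-2)·(-1234.7) = +2469.4 kJ
(c) × 2: (2)·(-3135.4) = -6270.8 kJ
ΔH = (-1)·(-1849.0) + (-2)·(-1234.7) + (2)·(-3135.4) = -1952.4 kJ

ΔH = -1952.4 kJ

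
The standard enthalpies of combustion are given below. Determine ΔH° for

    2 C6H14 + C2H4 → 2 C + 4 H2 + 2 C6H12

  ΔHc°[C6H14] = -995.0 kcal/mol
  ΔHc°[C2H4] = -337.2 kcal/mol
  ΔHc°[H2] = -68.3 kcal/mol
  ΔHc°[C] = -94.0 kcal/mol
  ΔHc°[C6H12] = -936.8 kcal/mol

ΔH° = 7.6 kcal/mol

Using ΔH = Σ nΔHc°(reactants) − Σ nΔHc°(products):
= [2·(-995.0) + 1·(-337.2)] − [2·(-94.0) + 4·(-68.3) + 2·(-936.8)]
= 7.6 kcal/mol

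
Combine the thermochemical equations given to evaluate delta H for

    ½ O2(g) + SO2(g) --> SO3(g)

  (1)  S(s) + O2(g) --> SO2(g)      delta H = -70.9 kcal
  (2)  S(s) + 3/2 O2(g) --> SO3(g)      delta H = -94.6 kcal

delta H = -23.7 kcal

(1) reversed (SO2(g) must end up as a reactant): +70.9 kcal
(2) as written (SO3(g) already on the product side): -94.6 kcal
delta H = (-1)·(-70.9) + (1)·(-94.6) = -23.7 kcal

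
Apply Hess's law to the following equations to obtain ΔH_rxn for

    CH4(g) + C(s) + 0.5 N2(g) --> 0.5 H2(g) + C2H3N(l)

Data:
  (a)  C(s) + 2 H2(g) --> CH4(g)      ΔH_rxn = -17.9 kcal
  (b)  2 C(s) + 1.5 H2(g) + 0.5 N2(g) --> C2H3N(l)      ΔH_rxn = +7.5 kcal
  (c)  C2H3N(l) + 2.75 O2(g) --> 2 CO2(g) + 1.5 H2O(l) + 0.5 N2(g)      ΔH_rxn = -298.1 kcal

ΔH_rxn = 25.4 kcal

(a) reversed: +17.9 kcal
(b) as written: +7.5 kcal
(c): not needed.
Combining the equations, ΔH_rxn = (-1)·(-17.9) + (1)·(+7.5) = 25.4 kcal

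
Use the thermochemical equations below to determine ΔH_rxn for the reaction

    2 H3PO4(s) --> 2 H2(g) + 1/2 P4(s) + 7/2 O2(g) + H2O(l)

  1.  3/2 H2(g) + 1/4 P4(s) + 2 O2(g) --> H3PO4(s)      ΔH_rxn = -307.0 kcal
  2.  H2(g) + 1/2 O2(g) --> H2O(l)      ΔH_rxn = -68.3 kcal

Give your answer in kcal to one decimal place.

ΔH_rxn = 545.7 kcal

eq. 1 reversed and × 2: (-2)·(-307.0) = +614.0 kcal
eq. 2 as written: -68.3 kcal
ΔH_rxn = (+614.0) + (-68.3) = 545.7 kcal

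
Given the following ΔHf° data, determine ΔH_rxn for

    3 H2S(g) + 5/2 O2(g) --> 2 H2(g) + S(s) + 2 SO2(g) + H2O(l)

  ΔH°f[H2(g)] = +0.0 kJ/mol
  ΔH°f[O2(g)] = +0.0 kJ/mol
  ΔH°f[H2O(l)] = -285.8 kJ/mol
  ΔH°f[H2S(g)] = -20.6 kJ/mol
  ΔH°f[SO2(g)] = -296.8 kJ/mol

ΔH°rxn = Σ nΔHf°(products) − Σ nΔHf°(reactants).
Products: 2·(+0.0) + 1·(+0.0) + 2·(-296.8) + 1·(-285.8) = -879.4
Reactants: 3·(-20.6) + 5/2·(+0.0) = -61.8
ΔH_rxn = (-879.4) − (-61.8) = -817.6 kJ/mol

ΔH_rxn = -817.6 kJ/mol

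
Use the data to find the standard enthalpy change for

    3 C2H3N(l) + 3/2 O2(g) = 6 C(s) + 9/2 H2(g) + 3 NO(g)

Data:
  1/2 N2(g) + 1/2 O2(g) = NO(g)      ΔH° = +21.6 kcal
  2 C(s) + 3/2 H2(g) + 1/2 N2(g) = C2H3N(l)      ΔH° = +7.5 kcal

ΔH° = 42.3 kcal

equation 1 × 3: (3)·(+21.6) = +64.8 kcal
equation 2 reversed and × 3: (-3)·(+7.5) = -22.5 kcal
ΔH° = (3)·(+21.6) + (-3)·(+7.5) = 42.3 kcal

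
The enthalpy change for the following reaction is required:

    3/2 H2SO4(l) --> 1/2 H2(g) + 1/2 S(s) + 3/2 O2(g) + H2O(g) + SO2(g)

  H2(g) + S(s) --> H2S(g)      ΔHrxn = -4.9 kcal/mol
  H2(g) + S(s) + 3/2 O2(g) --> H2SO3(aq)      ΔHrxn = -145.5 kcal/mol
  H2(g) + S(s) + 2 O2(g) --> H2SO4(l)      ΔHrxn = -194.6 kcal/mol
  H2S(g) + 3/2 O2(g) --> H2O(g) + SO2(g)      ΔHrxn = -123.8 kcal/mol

ΔHrxn = 163.2 kcal/mol

equation 1 as written: -4.9 kcal/mol
equation 2: not needed (H2SO3(aq) appears nowhere else).
equation 3 reversed and × 3/2 (H2SO4(l) must end up as a reactant; scale by 3/2 for the 3/2 H2SO4(l)): (-3/2)·(-194.6) = +291.9 kcal/mol
equation 4 as written (H2O(g) already on the product side): -123.8 kcal/mol
ΔHrxn = (-4.9) + (+291.9) + (-123.8) = 163.2 kcal/mol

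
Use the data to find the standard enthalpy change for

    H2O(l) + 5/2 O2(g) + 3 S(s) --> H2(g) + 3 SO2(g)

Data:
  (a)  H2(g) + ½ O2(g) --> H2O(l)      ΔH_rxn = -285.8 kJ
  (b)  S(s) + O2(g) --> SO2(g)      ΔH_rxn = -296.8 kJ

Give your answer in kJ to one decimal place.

(a) reversed: +285.8 kJ
(b) × 3: (3)·(-296.8) = -890.4 kJ
Since enthalpy is a state function, ΔH_rxn = (-1)·(-285.8) + (3)·(-296.8) = -604.6 kJ

ΔH_rxn = -604.6 kJ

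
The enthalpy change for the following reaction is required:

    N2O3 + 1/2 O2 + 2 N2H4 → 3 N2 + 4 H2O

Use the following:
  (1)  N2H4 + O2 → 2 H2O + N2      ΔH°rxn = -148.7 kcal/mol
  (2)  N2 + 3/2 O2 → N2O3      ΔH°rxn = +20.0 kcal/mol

(1) × 2 (×2 to match 2 N2H4 in the target): (2)·(-148.7) = -297.4 kcal/mol
(2) reversed (N2O3 must end up as a reactant): -20.0 kcal/mol
ΔH°rxn = (-297.4) + (-20.0) = -317.4 kcal/mol

ΔH°rxn = -317.4 kcal/mol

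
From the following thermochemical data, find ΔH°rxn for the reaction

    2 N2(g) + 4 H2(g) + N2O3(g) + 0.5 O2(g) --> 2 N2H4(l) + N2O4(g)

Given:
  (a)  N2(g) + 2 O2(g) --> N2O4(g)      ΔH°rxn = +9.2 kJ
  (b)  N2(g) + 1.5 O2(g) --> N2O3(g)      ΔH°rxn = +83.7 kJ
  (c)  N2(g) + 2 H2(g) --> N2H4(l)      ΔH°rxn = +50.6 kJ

(a) as written (N2O4(g) already on the product side): +9.2 kJ
(b) reversed (N2O3(g) must end up as a reactant): -83.7 kJ
(c) × 2 (×2 to match 2 N2H4(l) in the target): (2)·(+50.6) = +101.2 kJ
Since enthalpy is a state function, ΔH°rxn = (1)·(+9.2) + (-1)·(+83.7) + (2)·(+50.6) = 26.7 kJ

ΔH°rxn = 26.7 kJ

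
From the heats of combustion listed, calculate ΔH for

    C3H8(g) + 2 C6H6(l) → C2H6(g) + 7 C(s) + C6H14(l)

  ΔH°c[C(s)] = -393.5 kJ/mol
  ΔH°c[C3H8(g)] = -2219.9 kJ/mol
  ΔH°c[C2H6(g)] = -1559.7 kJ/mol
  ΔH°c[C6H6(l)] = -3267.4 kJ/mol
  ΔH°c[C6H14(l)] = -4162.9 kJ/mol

With combustion enthalpies, reactants minus products:
= [1·(-2219.9) + 2·(-3267.4)] − [1·(-1559.7) + 7·(-393.5) + 1·(-4162.9)]
= -277.6 kJ/mol

ΔH = -277.6 kJ/mol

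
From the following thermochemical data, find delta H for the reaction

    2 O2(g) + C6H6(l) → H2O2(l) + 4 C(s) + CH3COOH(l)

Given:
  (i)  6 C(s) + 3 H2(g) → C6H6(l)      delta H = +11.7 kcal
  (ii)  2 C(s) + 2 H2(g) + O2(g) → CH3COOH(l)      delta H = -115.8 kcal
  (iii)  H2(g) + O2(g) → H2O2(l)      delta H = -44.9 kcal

(i) reversed: -11.7 kcal
(ii) as written: -115.8 kcal
(iii) as written: -44.9 kcal
By Hess's law, delta H = (-1)·(+11.7) + (1)·(-115.8) + (1)·(-44.9) = -172.4 kcal

delta H = -172.4 kcal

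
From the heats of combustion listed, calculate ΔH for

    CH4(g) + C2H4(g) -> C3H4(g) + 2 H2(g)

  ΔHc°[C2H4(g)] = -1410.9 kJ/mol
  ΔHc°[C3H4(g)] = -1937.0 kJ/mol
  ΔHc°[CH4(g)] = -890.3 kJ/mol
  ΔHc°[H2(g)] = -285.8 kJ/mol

Using ΔH = Σ nΔHc°(reactants) − Σ nΔHc°(products):
= [1·(-890.3) + 1·(-1410.9)] − [1·(-1937.0) + 2·(-285.8)]
= 207.4 kJ/mol

ΔH = 207.4 kJ/mol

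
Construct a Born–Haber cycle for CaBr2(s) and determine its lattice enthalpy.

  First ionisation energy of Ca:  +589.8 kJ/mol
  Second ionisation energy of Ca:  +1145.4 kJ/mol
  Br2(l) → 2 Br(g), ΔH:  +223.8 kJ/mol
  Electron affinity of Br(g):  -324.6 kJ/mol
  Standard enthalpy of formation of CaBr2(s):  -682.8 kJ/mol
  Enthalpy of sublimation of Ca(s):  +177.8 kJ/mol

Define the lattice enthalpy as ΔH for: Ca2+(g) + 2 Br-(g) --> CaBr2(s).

U = -2170.4 kJ/mol

ΔHf° = 1·ΔHsub + 1·(ΣIE) + 1·D(Br2) + 2·EA + U
-682.8 = 1·(+177.8) + 1·(+1735.2) + 1·(+223.8) + 2·(-324.6) + U
U = -682.8 − (+1487.6) = -2170.4 kJ/mol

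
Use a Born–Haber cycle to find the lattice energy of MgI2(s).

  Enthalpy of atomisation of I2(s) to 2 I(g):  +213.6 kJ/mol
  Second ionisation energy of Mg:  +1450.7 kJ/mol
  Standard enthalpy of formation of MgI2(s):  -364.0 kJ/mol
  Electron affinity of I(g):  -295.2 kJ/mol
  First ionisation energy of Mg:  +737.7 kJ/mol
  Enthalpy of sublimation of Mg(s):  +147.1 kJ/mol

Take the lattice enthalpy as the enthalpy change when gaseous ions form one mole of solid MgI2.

ΔHf° = 1·ΔHsub + 1·(ΣIE) + 1·D(I2) + 2·EA + U
-364.0 = 1·(+147.1) + 1·(+2188.4) + 1·(+213.6) + 2·(-295.2) + U
U = -364.0 − (+1958.7) = -2322.7 kJ/mol

U = -2322.7 kJ/mol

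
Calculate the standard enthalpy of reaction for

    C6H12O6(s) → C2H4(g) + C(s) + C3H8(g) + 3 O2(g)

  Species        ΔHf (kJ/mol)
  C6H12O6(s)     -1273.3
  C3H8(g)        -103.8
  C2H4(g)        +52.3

ΔH°rxn = Σ nΔHf°(products) − Σ nΔHf°(reactants).
Products: 1·(+52.3) + 1·(+0.0) + 1·(-103.8) + 3·(+0.0) = -51.5
Reactants: 1·(-1273.3) = -1273.3
ΔHrxn = (-51.5) − (-1273.3) = 1221.8 kJ/mol

ΔHrxn = 1221.8 kJ/mol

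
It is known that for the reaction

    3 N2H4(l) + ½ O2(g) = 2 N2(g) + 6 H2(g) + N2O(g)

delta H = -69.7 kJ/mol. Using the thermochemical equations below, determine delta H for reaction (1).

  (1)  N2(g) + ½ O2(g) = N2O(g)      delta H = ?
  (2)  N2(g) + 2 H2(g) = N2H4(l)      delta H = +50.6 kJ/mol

delta H = 82.1 kJ/mol

(1) as written (N2O(g) already on the product side): contributes x
(2) reversed and × 3 (N2H4(l) must end up as a reactant; scale by 3 for the 3 N2H4(l)): (-3)·(+50.6) = -151.8 kJ/mol
-69.7 = (-151.8) + x
x = (-69.7 − (-151.8)) / (1) = 82.1 kJ/mol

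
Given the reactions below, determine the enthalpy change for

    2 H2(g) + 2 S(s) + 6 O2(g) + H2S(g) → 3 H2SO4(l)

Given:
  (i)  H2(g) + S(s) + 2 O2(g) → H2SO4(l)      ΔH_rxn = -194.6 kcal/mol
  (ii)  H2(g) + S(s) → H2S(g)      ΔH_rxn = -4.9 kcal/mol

(i) × 3 (×3 to match 3 H2SO4(l) in the target): (3)·(-194.6) = -583.8 kcal/mol
(ii) reversed (reverse to put H2S(g) on the reactant side): +4.9 kcal/mol
Summing the manipulated equations, ΔH_rxn = (3)·(-194.6) + (-1)·(-4.9) = -578.9 kcal/mol

ΔH_rxn = -578.9 kcal/mol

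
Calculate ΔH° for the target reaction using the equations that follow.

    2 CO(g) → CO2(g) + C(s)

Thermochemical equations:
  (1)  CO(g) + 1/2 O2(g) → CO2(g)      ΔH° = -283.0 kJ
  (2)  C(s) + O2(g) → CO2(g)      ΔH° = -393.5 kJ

(1) × 2: (2)·(-283.0) = -566.0 kJ
(2) reversed: +393.5 kJ
Combining the equations, ΔH° = (-566.0) + (+393.5) = -172.5 kJ

ΔH° = -172.5 kJ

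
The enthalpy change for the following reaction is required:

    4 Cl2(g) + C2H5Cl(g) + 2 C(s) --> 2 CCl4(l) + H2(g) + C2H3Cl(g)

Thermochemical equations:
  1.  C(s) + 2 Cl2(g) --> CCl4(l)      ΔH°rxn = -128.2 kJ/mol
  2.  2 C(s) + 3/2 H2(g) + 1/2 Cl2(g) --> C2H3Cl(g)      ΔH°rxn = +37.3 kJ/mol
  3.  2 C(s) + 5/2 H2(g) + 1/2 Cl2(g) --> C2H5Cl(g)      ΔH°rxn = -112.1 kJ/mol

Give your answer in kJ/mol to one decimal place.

eq. 1 × 2: (2)·(-128.2) = -256.4 kJ/mol
eq. 2 as written: +37.3 kJ/mol
eq. 3 reversed: +112.1 kJ/mol
ΔH°rxn = (2)·(-128.2) + (1)·(+37.3) + (-1)·(-112.1) = -107.0 kJ/mol

ΔH°rxn = -107.0 kJ/mol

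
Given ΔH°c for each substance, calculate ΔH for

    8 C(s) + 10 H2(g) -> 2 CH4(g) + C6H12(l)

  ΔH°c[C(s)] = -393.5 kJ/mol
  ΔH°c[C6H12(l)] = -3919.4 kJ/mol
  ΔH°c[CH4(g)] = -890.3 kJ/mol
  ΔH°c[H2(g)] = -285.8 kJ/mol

With combustion enthalpies, reactants minus products:
= [8·(-393.5) + 10·(-285.8)] − [2·(-890.3) + 1·(-3919.4)]
= -306.0 kJ/mol

ΔH = -306.0 kJ/mol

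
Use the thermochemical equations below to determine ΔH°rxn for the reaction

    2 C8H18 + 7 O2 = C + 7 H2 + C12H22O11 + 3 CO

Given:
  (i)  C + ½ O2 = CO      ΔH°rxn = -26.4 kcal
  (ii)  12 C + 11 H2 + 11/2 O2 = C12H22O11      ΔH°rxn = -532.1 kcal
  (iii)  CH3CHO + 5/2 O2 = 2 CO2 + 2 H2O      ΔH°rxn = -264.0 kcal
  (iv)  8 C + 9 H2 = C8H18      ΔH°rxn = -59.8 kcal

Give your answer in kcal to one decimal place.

(i) × 3 (×3 to match 3 CO in the target): (3)·(-26.4) = -79.2 kcal
(ii) as written (C12H22O11 already on the product side): -532.1 kcal
(iii): not needed (CH3CHO appears nowhere else).
(iv) reversed and × 2 (C8H18 must end up as a reactant; scale by 2 for the 2 C8H18): (-2)·(-59.8) = +119.6 kcal
ΔH°rxn = (-79.2) + (-532.1) + (+119.6) = -491.7 kcal

ΔH°rxn = -491.7 kcal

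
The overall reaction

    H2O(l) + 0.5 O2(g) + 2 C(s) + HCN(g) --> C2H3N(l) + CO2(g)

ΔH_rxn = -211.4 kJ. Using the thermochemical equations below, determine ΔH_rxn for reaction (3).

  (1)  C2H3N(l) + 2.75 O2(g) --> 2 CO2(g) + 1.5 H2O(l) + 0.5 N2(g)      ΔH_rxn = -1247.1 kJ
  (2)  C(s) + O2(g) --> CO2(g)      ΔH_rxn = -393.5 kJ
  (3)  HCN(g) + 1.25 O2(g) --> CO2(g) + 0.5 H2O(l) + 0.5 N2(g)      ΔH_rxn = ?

ΔH_rxn = -671.5 kJ

(1) reversed: +1247.1 kJ
(2) × 2: (2)·(-393.5) = -787.0 kJ
(3) as written: contributes x
-211.4 = (+1247.1) + (-787.0) + x
x = (-211.4 − (+460.1)) / (1) = -671.5 kJ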